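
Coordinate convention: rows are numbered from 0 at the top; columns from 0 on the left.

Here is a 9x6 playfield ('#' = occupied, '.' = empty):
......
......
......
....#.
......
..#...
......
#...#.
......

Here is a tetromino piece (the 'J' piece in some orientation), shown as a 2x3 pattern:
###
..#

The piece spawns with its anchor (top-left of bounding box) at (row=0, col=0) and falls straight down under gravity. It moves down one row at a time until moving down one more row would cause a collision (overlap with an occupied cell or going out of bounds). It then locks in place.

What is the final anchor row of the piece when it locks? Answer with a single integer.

Answer: 3

Derivation:
Spawn at (row=0, col=0). Try each row:
  row 0: fits
  row 1: fits
  row 2: fits
  row 3: fits
  row 4: blocked -> lock at row 3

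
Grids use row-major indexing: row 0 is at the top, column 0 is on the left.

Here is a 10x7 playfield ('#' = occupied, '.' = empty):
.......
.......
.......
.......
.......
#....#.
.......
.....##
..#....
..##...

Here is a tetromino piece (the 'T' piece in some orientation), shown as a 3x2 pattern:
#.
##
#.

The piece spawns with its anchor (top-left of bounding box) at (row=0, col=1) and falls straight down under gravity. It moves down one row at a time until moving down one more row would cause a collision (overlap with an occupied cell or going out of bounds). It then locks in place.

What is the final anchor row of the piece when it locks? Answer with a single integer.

Answer: 6

Derivation:
Spawn at (row=0, col=1). Try each row:
  row 0: fits
  row 1: fits
  row 2: fits
  row 3: fits
  row 4: fits
  row 5: fits
  row 6: fits
  row 7: blocked -> lock at row 6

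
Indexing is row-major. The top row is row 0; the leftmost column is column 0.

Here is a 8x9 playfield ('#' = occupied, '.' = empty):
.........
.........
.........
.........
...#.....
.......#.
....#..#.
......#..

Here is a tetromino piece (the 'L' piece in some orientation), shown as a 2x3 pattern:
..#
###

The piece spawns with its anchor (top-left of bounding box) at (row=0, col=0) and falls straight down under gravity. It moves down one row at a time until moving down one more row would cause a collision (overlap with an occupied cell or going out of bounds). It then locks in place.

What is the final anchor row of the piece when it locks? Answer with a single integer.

Spawn at (row=0, col=0). Try each row:
  row 0: fits
  row 1: fits
  row 2: fits
  row 3: fits
  row 4: fits
  row 5: fits
  row 6: fits
  row 7: blocked -> lock at row 6

Answer: 6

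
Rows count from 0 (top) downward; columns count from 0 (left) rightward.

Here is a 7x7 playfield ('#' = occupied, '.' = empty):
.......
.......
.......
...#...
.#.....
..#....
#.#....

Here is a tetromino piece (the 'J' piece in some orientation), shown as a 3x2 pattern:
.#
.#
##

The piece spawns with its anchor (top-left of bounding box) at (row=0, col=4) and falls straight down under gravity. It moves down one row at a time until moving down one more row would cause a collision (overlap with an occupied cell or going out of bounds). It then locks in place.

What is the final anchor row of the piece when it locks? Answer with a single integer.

Answer: 4

Derivation:
Spawn at (row=0, col=4). Try each row:
  row 0: fits
  row 1: fits
  row 2: fits
  row 3: fits
  row 4: fits
  row 5: blocked -> lock at row 4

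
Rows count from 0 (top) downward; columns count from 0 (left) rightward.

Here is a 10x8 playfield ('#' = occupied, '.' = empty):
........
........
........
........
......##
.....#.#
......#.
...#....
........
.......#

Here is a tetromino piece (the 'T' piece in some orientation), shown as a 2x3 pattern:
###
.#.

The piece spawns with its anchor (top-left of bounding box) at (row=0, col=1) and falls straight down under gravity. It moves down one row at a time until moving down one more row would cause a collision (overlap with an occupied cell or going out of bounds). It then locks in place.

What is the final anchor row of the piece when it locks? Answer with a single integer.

Answer: 6

Derivation:
Spawn at (row=0, col=1). Try each row:
  row 0: fits
  row 1: fits
  row 2: fits
  row 3: fits
  row 4: fits
  row 5: fits
  row 6: fits
  row 7: blocked -> lock at row 6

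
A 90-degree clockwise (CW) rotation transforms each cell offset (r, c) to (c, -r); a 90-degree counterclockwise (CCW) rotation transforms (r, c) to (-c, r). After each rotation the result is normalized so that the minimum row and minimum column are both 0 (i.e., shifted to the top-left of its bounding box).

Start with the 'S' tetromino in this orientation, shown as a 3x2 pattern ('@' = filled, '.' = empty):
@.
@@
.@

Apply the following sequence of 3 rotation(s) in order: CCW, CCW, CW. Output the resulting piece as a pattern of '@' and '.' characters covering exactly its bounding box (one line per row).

Answer: .@@
@@.

Derivation:
Start:
@.
@@
.@
After rotation 1 (CCW):
.@@
@@.
After rotation 2 (CCW):
@.
@@
.@
After rotation 3 (CW):
.@@
@@.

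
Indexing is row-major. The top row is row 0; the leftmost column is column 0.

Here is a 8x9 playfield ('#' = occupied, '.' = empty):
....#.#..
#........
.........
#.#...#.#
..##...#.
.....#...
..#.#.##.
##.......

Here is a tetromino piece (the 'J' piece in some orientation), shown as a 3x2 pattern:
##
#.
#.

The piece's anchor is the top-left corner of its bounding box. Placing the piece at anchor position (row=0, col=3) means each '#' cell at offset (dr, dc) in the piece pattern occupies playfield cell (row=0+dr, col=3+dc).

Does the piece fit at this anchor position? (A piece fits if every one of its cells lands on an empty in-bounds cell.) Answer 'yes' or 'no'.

Answer: no

Derivation:
Check each piece cell at anchor (0, 3):
  offset (0,0) -> (0,3): empty -> OK
  offset (0,1) -> (0,4): occupied ('#') -> FAIL
  offset (1,0) -> (1,3): empty -> OK
  offset (2,0) -> (2,3): empty -> OK
All cells valid: no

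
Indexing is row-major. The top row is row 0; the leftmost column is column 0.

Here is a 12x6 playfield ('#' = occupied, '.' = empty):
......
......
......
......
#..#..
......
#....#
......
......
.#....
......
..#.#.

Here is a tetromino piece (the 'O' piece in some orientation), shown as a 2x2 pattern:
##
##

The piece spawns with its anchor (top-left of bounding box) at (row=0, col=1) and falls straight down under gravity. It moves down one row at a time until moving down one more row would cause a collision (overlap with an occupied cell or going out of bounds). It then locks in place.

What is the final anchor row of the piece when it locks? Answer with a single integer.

Answer: 7

Derivation:
Spawn at (row=0, col=1). Try each row:
  row 0: fits
  row 1: fits
  row 2: fits
  row 3: fits
  row 4: fits
  row 5: fits
  row 6: fits
  row 7: fits
  row 8: blocked -> lock at row 7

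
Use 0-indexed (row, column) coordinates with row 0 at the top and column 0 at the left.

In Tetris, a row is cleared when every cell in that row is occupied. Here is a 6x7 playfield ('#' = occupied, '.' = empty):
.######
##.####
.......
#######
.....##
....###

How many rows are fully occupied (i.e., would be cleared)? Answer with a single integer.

Answer: 1

Derivation:
Check each row:
  row 0: 1 empty cell -> not full
  row 1: 1 empty cell -> not full
  row 2: 7 empty cells -> not full
  row 3: 0 empty cells -> FULL (clear)
  row 4: 5 empty cells -> not full
  row 5: 4 empty cells -> not full
Total rows cleared: 1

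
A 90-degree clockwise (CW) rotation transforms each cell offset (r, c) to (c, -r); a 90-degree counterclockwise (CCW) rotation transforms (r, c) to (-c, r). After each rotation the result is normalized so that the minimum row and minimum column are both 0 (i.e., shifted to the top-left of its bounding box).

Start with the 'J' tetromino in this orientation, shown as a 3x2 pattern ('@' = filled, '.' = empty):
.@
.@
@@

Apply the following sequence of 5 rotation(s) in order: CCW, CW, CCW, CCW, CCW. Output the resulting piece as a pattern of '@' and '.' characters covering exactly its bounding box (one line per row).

Start:
.@
.@
@@
After rotation 1 (CCW):
@@@
..@
After rotation 2 (CW):
.@
.@
@@
After rotation 3 (CCW):
@@@
..@
After rotation 4 (CCW):
@@
@.
@.
After rotation 5 (CCW):
@..
@@@

Answer: @..
@@@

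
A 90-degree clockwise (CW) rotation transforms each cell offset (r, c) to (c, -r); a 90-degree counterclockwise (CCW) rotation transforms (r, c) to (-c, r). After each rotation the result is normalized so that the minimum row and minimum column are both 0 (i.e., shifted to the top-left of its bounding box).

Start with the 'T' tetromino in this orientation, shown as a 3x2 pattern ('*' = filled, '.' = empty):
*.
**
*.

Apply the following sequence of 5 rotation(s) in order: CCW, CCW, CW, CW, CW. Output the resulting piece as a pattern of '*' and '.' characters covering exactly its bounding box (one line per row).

Answer: ***
.*.

Derivation:
Start:
*.
**
*.
After rotation 1 (CCW):
.*.
***
After rotation 2 (CCW):
.*
**
.*
After rotation 3 (CW):
.*.
***
After rotation 4 (CW):
*.
**
*.
After rotation 5 (CW):
***
.*.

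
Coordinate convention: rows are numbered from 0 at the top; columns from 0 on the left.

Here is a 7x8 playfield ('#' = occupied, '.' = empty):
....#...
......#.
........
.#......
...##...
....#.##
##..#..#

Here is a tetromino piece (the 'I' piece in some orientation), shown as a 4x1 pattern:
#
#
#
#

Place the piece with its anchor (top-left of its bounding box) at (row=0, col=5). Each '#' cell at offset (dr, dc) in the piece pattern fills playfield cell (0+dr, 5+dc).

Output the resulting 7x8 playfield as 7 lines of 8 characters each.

Answer: ....##..
.....##.
.....#..
.#...#..
...##...
....#.##
##..#..#

Derivation:
Fill (0+0,5+0) = (0,5)
Fill (0+1,5+0) = (1,5)
Fill (0+2,5+0) = (2,5)
Fill (0+3,5+0) = (3,5)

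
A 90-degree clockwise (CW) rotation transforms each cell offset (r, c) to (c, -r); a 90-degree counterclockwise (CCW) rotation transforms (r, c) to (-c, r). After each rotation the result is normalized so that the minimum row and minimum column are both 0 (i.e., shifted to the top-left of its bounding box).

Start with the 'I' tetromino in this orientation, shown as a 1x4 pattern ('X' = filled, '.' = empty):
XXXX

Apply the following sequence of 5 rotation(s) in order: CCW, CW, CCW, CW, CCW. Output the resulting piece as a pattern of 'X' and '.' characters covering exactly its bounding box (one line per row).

Start:
XXXX
After rotation 1 (CCW):
X
X
X
X
After rotation 2 (CW):
XXXX
After rotation 3 (CCW):
X
X
X
X
After rotation 4 (CW):
XXXX
After rotation 5 (CCW):
X
X
X
X

Answer: X
X
X
X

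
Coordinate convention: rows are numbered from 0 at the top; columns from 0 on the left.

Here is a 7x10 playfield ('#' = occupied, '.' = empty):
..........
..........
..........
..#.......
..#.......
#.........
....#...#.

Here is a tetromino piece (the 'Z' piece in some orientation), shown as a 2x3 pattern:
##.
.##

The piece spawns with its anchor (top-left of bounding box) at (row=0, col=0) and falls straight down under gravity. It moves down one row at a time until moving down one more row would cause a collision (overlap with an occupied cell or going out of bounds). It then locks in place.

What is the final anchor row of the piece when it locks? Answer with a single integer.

Answer: 1

Derivation:
Spawn at (row=0, col=0). Try each row:
  row 0: fits
  row 1: fits
  row 2: blocked -> lock at row 1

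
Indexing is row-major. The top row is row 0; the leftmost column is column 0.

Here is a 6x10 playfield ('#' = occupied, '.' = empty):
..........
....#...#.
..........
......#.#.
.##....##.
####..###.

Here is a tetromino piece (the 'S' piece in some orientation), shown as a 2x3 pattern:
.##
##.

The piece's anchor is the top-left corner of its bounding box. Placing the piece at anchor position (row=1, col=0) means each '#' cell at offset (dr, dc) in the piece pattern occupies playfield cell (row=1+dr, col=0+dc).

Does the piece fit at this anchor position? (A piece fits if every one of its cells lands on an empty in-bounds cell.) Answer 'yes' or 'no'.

Answer: yes

Derivation:
Check each piece cell at anchor (1, 0):
  offset (0,1) -> (1,1): empty -> OK
  offset (0,2) -> (1,2): empty -> OK
  offset (1,0) -> (2,0): empty -> OK
  offset (1,1) -> (2,1): empty -> OK
All cells valid: yes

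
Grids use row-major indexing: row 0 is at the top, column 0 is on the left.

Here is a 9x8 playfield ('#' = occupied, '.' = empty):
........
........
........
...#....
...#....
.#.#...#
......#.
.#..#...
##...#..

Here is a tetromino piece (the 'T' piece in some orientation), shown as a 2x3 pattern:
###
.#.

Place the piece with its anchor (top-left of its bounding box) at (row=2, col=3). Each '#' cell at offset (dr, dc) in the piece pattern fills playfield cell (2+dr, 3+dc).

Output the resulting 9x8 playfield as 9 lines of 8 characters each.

Fill (2+0,3+0) = (2,3)
Fill (2+0,3+1) = (2,4)
Fill (2+0,3+2) = (2,5)
Fill (2+1,3+1) = (3,4)

Answer: ........
........
...###..
...##...
...#....
.#.#...#
......#.
.#..#...
##...#..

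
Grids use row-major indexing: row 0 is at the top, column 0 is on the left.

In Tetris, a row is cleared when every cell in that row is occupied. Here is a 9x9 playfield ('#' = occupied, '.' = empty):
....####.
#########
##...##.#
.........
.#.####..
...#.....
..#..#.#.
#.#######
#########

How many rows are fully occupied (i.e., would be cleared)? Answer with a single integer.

Answer: 2

Derivation:
Check each row:
  row 0: 5 empty cells -> not full
  row 1: 0 empty cells -> FULL (clear)
  row 2: 4 empty cells -> not full
  row 3: 9 empty cells -> not full
  row 4: 4 empty cells -> not full
  row 5: 8 empty cells -> not full
  row 6: 6 empty cells -> not full
  row 7: 1 empty cell -> not full
  row 8: 0 empty cells -> FULL (clear)
Total rows cleared: 2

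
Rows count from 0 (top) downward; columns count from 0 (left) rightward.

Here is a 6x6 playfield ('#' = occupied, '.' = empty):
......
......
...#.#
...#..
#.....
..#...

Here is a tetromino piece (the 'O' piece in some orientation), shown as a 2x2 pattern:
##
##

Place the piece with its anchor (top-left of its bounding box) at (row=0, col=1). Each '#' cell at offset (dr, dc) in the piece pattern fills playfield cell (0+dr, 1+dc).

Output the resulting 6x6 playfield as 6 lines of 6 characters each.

Fill (0+0,1+0) = (0,1)
Fill (0+0,1+1) = (0,2)
Fill (0+1,1+0) = (1,1)
Fill (0+1,1+1) = (1,2)

Answer: .##...
.##...
...#.#
...#..
#.....
..#...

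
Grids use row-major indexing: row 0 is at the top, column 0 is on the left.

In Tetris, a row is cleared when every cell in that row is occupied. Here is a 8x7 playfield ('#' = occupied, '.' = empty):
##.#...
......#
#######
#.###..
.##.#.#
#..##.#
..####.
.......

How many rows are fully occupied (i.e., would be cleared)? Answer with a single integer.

Answer: 1

Derivation:
Check each row:
  row 0: 4 empty cells -> not full
  row 1: 6 empty cells -> not full
  row 2: 0 empty cells -> FULL (clear)
  row 3: 3 empty cells -> not full
  row 4: 3 empty cells -> not full
  row 5: 3 empty cells -> not full
  row 6: 3 empty cells -> not full
  row 7: 7 empty cells -> not full
Total rows cleared: 1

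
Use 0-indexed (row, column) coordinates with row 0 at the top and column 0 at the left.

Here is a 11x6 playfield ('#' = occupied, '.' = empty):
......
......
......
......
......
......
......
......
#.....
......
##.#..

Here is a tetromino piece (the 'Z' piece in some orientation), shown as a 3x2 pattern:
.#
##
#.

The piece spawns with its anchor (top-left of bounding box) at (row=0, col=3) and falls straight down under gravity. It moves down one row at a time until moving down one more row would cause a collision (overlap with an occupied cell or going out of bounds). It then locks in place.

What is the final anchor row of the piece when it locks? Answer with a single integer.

Answer: 7

Derivation:
Spawn at (row=0, col=3). Try each row:
  row 0: fits
  row 1: fits
  row 2: fits
  row 3: fits
  row 4: fits
  row 5: fits
  row 6: fits
  row 7: fits
  row 8: blocked -> lock at row 7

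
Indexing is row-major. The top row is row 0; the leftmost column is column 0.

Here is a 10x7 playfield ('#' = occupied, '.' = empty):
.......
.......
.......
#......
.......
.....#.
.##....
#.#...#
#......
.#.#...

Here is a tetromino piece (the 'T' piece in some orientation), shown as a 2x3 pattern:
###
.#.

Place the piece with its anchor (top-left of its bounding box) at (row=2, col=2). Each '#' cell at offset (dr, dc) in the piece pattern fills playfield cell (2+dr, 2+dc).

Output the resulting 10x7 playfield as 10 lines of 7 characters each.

Fill (2+0,2+0) = (2,2)
Fill (2+0,2+1) = (2,3)
Fill (2+0,2+2) = (2,4)
Fill (2+1,2+1) = (3,3)

Answer: .......
.......
..###..
#..#...
.......
.....#.
.##....
#.#...#
#......
.#.#...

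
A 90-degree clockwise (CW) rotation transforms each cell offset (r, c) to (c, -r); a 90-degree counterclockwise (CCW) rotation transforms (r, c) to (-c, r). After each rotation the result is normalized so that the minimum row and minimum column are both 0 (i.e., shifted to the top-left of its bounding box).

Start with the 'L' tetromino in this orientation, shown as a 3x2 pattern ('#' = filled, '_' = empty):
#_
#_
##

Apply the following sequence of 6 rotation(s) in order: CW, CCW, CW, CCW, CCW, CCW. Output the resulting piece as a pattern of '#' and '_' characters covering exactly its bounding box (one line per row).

Answer: ##
_#
_#

Derivation:
Start:
#_
#_
##
After rotation 1 (CW):
###
#__
After rotation 2 (CCW):
#_
#_
##
After rotation 3 (CW):
###
#__
After rotation 4 (CCW):
#_
#_
##
After rotation 5 (CCW):
__#
###
After rotation 6 (CCW):
##
_#
_#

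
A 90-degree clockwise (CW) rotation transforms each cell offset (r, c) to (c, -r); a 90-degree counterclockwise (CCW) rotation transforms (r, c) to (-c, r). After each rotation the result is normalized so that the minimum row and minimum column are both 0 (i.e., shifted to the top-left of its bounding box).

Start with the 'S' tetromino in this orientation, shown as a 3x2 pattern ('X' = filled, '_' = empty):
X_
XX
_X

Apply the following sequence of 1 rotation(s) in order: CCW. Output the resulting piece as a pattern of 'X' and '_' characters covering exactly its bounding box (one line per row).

Answer: _XX
XX_

Derivation:
Start:
X_
XX
_X
After rotation 1 (CCW):
_XX
XX_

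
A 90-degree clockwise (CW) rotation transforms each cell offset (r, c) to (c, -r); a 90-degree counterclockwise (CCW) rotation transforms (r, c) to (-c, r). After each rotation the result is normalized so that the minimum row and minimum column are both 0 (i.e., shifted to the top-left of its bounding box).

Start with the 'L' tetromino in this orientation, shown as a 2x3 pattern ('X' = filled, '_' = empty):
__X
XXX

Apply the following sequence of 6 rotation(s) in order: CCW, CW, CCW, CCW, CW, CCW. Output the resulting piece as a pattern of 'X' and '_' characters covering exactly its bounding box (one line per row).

Answer: XXX
X__

Derivation:
Start:
__X
XXX
After rotation 1 (CCW):
XX
_X
_X
After rotation 2 (CW):
__X
XXX
After rotation 3 (CCW):
XX
_X
_X
After rotation 4 (CCW):
XXX
X__
After rotation 5 (CW):
XX
_X
_X
After rotation 6 (CCW):
XXX
X__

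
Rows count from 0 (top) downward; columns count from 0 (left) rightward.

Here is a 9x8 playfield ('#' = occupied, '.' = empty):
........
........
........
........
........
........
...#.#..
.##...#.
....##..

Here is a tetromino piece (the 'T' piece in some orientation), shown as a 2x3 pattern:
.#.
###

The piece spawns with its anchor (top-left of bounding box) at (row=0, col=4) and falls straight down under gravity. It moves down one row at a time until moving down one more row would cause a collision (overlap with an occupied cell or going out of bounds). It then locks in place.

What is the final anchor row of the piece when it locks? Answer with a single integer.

Spawn at (row=0, col=4). Try each row:
  row 0: fits
  row 1: fits
  row 2: fits
  row 3: fits
  row 4: fits
  row 5: blocked -> lock at row 4

Answer: 4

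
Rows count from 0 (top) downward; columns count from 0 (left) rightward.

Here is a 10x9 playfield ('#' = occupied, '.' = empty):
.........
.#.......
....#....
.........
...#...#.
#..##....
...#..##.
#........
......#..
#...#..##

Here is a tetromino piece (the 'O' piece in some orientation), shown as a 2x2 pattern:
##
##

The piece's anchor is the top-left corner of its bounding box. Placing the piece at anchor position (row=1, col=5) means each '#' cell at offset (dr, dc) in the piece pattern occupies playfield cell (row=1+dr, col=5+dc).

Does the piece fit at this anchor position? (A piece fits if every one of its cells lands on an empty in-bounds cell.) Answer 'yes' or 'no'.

Check each piece cell at anchor (1, 5):
  offset (0,0) -> (1,5): empty -> OK
  offset (0,1) -> (1,6): empty -> OK
  offset (1,0) -> (2,5): empty -> OK
  offset (1,1) -> (2,6): empty -> OK
All cells valid: yes

Answer: yes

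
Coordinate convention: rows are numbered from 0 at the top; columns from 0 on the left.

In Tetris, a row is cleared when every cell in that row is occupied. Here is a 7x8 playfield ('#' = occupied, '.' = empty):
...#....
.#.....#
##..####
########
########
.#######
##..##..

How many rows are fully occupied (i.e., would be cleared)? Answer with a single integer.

Check each row:
  row 0: 7 empty cells -> not full
  row 1: 6 empty cells -> not full
  row 2: 2 empty cells -> not full
  row 3: 0 empty cells -> FULL (clear)
  row 4: 0 empty cells -> FULL (clear)
  row 5: 1 empty cell -> not full
  row 6: 4 empty cells -> not full
Total rows cleared: 2

Answer: 2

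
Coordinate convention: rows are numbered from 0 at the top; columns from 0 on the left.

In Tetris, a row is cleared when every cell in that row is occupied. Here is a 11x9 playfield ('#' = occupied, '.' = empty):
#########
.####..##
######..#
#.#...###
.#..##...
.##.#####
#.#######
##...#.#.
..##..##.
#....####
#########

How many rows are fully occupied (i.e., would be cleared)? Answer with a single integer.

Check each row:
  row 0: 0 empty cells -> FULL (clear)
  row 1: 3 empty cells -> not full
  row 2: 2 empty cells -> not full
  row 3: 4 empty cells -> not full
  row 4: 6 empty cells -> not full
  row 5: 2 empty cells -> not full
  row 6: 1 empty cell -> not full
  row 7: 5 empty cells -> not full
  row 8: 5 empty cells -> not full
  row 9: 4 empty cells -> not full
  row 10: 0 empty cells -> FULL (clear)
Total rows cleared: 2

Answer: 2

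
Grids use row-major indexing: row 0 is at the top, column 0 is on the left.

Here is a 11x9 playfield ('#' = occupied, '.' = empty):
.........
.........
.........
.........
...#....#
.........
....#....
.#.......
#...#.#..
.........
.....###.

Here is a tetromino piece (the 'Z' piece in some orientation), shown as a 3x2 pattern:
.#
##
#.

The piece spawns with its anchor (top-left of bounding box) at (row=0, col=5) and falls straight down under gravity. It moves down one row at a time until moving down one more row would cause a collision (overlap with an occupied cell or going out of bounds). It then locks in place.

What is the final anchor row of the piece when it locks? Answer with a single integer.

Answer: 6

Derivation:
Spawn at (row=0, col=5). Try each row:
  row 0: fits
  row 1: fits
  row 2: fits
  row 3: fits
  row 4: fits
  row 5: fits
  row 6: fits
  row 7: blocked -> lock at row 6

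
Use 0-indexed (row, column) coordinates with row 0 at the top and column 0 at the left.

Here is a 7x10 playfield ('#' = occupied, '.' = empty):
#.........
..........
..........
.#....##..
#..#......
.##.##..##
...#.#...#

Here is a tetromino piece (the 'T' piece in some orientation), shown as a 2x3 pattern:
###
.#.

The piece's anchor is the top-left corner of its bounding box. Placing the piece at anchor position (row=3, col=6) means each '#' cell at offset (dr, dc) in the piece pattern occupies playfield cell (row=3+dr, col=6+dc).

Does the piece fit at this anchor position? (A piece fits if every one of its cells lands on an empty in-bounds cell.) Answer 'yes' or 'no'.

Answer: no

Derivation:
Check each piece cell at anchor (3, 6):
  offset (0,0) -> (3,6): occupied ('#') -> FAIL
  offset (0,1) -> (3,7): occupied ('#') -> FAIL
  offset (0,2) -> (3,8): empty -> OK
  offset (1,1) -> (4,7): empty -> OK
All cells valid: no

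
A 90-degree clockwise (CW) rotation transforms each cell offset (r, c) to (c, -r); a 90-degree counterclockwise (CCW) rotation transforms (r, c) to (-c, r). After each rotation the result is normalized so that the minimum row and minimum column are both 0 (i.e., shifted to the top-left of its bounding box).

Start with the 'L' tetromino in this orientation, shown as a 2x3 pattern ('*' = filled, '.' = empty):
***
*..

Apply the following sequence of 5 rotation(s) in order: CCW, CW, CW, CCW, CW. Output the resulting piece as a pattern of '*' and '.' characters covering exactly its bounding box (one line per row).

Answer: **
.*
.*

Derivation:
Start:
***
*..
After rotation 1 (CCW):
*.
*.
**
After rotation 2 (CW):
***
*..
After rotation 3 (CW):
**
.*
.*
After rotation 4 (CCW):
***
*..
After rotation 5 (CW):
**
.*
.*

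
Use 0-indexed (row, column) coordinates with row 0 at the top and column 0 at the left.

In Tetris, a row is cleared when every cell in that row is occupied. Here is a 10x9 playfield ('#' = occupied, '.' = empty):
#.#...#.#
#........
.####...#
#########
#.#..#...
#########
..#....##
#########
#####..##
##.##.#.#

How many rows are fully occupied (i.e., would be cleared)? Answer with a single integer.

Check each row:
  row 0: 5 empty cells -> not full
  row 1: 8 empty cells -> not full
  row 2: 4 empty cells -> not full
  row 3: 0 empty cells -> FULL (clear)
  row 4: 6 empty cells -> not full
  row 5: 0 empty cells -> FULL (clear)
  row 6: 6 empty cells -> not full
  row 7: 0 empty cells -> FULL (clear)
  row 8: 2 empty cells -> not full
  row 9: 3 empty cells -> not full
Total rows cleared: 3

Answer: 3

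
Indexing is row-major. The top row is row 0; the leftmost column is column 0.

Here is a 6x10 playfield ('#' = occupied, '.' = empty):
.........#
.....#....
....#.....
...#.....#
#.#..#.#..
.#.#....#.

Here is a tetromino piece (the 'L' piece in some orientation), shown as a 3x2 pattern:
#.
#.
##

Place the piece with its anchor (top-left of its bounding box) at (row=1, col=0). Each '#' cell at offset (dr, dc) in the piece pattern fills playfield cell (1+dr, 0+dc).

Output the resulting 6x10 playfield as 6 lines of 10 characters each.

Fill (1+0,0+0) = (1,0)
Fill (1+1,0+0) = (2,0)
Fill (1+2,0+0) = (3,0)
Fill (1+2,0+1) = (3,1)

Answer: .........#
#....#....
#...#.....
##.#.....#
#.#..#.#..
.#.#....#.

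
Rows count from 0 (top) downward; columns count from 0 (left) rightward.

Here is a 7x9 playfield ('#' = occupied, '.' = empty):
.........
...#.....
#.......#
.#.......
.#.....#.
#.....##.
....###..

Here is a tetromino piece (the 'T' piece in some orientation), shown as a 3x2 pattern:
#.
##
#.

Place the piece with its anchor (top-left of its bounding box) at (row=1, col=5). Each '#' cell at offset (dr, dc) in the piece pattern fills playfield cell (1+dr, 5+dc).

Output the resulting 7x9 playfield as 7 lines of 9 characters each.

Fill (1+0,5+0) = (1,5)
Fill (1+1,5+0) = (2,5)
Fill (1+1,5+1) = (2,6)
Fill (1+2,5+0) = (3,5)

Answer: .........
...#.#...
#....##.#
.#...#...
.#.....#.
#.....##.
....###..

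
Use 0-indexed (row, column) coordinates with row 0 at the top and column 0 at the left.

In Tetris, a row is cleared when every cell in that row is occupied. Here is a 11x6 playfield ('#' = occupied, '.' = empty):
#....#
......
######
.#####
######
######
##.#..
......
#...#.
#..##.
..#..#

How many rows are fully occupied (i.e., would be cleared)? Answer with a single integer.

Check each row:
  row 0: 4 empty cells -> not full
  row 1: 6 empty cells -> not full
  row 2: 0 empty cells -> FULL (clear)
  row 3: 1 empty cell -> not full
  row 4: 0 empty cells -> FULL (clear)
  row 5: 0 empty cells -> FULL (clear)
  row 6: 3 empty cells -> not full
  row 7: 6 empty cells -> not full
  row 8: 4 empty cells -> not full
  row 9: 3 empty cells -> not full
  row 10: 4 empty cells -> not full
Total rows cleared: 3

Answer: 3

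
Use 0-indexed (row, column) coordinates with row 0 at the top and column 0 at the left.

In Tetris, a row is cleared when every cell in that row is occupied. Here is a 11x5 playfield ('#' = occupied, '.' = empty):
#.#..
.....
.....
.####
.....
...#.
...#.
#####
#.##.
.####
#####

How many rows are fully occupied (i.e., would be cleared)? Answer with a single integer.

Answer: 2

Derivation:
Check each row:
  row 0: 3 empty cells -> not full
  row 1: 5 empty cells -> not full
  row 2: 5 empty cells -> not full
  row 3: 1 empty cell -> not full
  row 4: 5 empty cells -> not full
  row 5: 4 empty cells -> not full
  row 6: 4 empty cells -> not full
  row 7: 0 empty cells -> FULL (clear)
  row 8: 2 empty cells -> not full
  row 9: 1 empty cell -> not full
  row 10: 0 empty cells -> FULL (clear)
Total rows cleared: 2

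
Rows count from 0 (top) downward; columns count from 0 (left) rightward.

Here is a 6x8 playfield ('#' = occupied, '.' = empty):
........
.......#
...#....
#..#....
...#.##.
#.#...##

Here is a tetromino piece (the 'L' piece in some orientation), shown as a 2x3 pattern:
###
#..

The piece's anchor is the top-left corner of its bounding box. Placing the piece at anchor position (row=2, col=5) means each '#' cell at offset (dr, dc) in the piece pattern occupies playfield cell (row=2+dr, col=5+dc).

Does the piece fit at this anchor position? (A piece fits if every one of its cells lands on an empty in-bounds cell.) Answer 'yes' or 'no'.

Answer: yes

Derivation:
Check each piece cell at anchor (2, 5):
  offset (0,0) -> (2,5): empty -> OK
  offset (0,1) -> (2,6): empty -> OK
  offset (0,2) -> (2,7): empty -> OK
  offset (1,0) -> (3,5): empty -> OK
All cells valid: yes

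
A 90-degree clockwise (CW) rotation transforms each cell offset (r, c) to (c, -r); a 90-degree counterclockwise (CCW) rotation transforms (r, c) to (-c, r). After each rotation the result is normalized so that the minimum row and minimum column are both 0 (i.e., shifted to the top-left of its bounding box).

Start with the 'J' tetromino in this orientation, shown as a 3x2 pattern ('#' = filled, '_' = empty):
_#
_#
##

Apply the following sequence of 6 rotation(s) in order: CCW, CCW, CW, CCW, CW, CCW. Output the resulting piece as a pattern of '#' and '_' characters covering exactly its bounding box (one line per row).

Start:
_#
_#
##
After rotation 1 (CCW):
###
__#
After rotation 2 (CCW):
##
#_
#_
After rotation 3 (CW):
###
__#
After rotation 4 (CCW):
##
#_
#_
After rotation 5 (CW):
###
__#
After rotation 6 (CCW):
##
#_
#_

Answer: ##
#_
#_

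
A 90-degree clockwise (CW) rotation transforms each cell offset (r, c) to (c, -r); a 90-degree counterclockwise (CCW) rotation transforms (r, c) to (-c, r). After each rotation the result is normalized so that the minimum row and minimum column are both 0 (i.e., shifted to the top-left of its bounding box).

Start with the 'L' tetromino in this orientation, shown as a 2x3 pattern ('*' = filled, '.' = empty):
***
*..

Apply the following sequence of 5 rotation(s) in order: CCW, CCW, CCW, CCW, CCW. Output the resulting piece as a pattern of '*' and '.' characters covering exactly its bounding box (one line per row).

Start:
***
*..
After rotation 1 (CCW):
*.
*.
**
After rotation 2 (CCW):
..*
***
After rotation 3 (CCW):
**
.*
.*
After rotation 4 (CCW):
***
*..
After rotation 5 (CCW):
*.
*.
**

Answer: *.
*.
**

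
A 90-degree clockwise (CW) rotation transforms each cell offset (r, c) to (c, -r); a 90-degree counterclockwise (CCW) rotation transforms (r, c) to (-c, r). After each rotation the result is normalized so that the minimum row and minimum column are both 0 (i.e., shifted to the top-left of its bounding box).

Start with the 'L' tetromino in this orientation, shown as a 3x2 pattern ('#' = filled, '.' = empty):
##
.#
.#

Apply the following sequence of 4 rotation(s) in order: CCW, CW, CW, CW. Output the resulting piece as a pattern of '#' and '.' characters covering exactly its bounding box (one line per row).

Answer: #.
#.
##

Derivation:
Start:
##
.#
.#
After rotation 1 (CCW):
###
#..
After rotation 2 (CW):
##
.#
.#
After rotation 3 (CW):
..#
###
After rotation 4 (CW):
#.
#.
##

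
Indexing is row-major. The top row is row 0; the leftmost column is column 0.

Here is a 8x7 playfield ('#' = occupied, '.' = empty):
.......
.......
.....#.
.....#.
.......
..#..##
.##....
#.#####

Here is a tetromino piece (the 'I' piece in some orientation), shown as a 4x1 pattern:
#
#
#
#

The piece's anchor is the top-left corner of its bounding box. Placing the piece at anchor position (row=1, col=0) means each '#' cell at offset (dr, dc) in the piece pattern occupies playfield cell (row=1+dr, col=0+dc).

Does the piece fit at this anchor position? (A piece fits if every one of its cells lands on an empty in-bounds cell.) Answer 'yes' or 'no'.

Check each piece cell at anchor (1, 0):
  offset (0,0) -> (1,0): empty -> OK
  offset (1,0) -> (2,0): empty -> OK
  offset (2,0) -> (3,0): empty -> OK
  offset (3,0) -> (4,0): empty -> OK
All cells valid: yes

Answer: yes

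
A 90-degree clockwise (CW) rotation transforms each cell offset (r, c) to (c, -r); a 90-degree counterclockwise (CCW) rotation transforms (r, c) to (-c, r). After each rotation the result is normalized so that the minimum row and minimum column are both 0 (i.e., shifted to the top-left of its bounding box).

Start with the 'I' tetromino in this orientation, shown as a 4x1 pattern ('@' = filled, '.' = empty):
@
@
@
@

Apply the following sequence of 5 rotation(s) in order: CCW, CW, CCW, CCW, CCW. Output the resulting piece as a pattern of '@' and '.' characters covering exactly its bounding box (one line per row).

Start:
@
@
@
@
After rotation 1 (CCW):
@@@@
After rotation 2 (CW):
@
@
@
@
After rotation 3 (CCW):
@@@@
After rotation 4 (CCW):
@
@
@
@
After rotation 5 (CCW):
@@@@

Answer: @@@@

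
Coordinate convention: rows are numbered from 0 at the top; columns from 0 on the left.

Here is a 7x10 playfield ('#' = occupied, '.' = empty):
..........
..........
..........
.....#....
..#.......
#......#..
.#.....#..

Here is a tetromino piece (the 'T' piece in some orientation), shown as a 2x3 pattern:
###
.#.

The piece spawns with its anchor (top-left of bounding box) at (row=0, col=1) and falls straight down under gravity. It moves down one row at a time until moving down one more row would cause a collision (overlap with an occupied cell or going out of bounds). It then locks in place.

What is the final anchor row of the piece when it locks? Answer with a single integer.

Spawn at (row=0, col=1). Try each row:
  row 0: fits
  row 1: fits
  row 2: fits
  row 3: blocked -> lock at row 2

Answer: 2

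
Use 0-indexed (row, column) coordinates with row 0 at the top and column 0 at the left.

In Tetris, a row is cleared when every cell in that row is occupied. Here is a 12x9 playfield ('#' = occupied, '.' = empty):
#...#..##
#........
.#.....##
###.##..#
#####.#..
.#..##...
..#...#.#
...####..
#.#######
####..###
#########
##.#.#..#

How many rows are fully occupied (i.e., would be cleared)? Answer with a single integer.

Check each row:
  row 0: 5 empty cells -> not full
  row 1: 8 empty cells -> not full
  row 2: 6 empty cells -> not full
  row 3: 3 empty cells -> not full
  row 4: 3 empty cells -> not full
  row 5: 6 empty cells -> not full
  row 6: 6 empty cells -> not full
  row 7: 5 empty cells -> not full
  row 8: 1 empty cell -> not full
  row 9: 2 empty cells -> not full
  row 10: 0 empty cells -> FULL (clear)
  row 11: 4 empty cells -> not full
Total rows cleared: 1

Answer: 1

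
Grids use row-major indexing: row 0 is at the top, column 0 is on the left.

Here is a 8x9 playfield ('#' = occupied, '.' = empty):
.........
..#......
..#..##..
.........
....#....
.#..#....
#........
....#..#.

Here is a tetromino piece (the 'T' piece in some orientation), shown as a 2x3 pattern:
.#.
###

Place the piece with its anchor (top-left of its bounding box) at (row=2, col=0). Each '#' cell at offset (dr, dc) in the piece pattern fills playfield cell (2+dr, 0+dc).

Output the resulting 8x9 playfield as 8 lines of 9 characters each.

Answer: .........
..#......
.##..##..
###......
....#....
.#..#....
#........
....#..#.

Derivation:
Fill (2+0,0+1) = (2,1)
Fill (2+1,0+0) = (3,0)
Fill (2+1,0+1) = (3,1)
Fill (2+1,0+2) = (3,2)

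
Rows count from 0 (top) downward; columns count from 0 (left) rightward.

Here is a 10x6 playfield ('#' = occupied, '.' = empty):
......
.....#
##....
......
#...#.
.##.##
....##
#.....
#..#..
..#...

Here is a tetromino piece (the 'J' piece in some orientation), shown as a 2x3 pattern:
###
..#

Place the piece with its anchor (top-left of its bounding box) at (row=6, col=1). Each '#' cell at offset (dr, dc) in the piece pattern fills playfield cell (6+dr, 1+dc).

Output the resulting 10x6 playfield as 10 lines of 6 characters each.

Fill (6+0,1+0) = (6,1)
Fill (6+0,1+1) = (6,2)
Fill (6+0,1+2) = (6,3)
Fill (6+1,1+2) = (7,3)

Answer: ......
.....#
##....
......
#...#.
.##.##
.#####
#..#..
#..#..
..#...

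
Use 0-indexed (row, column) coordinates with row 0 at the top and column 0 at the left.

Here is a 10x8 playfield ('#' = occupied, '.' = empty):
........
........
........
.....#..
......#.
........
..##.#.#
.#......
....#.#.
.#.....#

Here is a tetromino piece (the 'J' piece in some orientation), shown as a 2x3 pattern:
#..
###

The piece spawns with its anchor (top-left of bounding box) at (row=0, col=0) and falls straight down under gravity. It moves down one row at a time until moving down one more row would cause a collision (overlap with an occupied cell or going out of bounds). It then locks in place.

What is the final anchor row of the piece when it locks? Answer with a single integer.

Answer: 4

Derivation:
Spawn at (row=0, col=0). Try each row:
  row 0: fits
  row 1: fits
  row 2: fits
  row 3: fits
  row 4: fits
  row 5: blocked -> lock at row 4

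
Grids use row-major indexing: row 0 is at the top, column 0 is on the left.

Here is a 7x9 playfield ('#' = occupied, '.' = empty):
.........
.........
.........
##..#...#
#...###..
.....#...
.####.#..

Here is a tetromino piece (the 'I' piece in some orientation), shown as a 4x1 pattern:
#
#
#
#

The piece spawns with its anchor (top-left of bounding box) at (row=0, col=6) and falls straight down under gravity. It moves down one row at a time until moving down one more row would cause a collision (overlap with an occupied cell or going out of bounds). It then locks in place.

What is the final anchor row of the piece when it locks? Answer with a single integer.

Spawn at (row=0, col=6). Try each row:
  row 0: fits
  row 1: blocked -> lock at row 0

Answer: 0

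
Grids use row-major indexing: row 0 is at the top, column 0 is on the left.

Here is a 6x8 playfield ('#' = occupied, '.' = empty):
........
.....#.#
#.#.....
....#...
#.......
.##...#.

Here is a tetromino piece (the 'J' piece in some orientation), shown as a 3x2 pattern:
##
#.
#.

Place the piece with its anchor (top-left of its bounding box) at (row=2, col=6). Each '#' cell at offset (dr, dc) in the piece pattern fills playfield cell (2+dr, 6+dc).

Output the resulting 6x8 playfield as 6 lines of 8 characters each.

Fill (2+0,6+0) = (2,6)
Fill (2+0,6+1) = (2,7)
Fill (2+1,6+0) = (3,6)
Fill (2+2,6+0) = (4,6)

Answer: ........
.....#.#
#.#...##
....#.#.
#.....#.
.##...#.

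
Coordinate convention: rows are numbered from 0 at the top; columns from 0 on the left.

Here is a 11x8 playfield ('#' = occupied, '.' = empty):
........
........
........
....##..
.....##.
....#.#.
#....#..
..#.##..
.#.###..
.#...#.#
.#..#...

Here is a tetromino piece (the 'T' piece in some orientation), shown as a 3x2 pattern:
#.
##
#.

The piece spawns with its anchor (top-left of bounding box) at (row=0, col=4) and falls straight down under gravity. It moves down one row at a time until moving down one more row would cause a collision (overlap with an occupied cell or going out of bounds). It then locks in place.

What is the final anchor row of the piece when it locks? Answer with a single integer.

Spawn at (row=0, col=4). Try each row:
  row 0: fits
  row 1: blocked -> lock at row 0

Answer: 0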